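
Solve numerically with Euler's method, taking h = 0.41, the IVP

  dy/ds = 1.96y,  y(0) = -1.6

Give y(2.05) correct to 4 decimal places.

Euler: y_{n+1} = y_n + h·f(s_n, y_n).
s=0.000000, y=-1.600000: f=-3.136000 → y ← -1.600000 + 0.41·(-3.136000) = -2.885760
s=0.410000, y=-2.885760: f=-5.656090 → y ← -2.885760 + 0.41·(-5.656090) = -5.204757
s=0.820000, y=-5.204757: f=-10.201323 → y ← -5.204757 + 0.41·(-10.201323) = -9.387299
s=1.230000, y=-9.387299: f=-18.399107 → y ← -9.387299 + 0.41·(-18.399107) = -16.930933
s=1.640000, y=-16.930933: f=-33.184629 → y ← -16.930933 + 0.41·(-33.184629) = -30.536631
y(2.05) ≈ -30.5366

-30.5366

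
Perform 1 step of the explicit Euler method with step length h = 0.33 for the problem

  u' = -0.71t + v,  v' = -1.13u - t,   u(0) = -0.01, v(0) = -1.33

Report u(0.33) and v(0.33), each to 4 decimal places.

Euler on (u,v): u_{n+1} = u_n + h·u', v_{n+1} = v_n + h·v'.
0.000000: (-0.010000, -1.330000); f=(-1.330000, 0.011300) → (-0.448900, -1.326271)
(u(0.33), v(0.33)) ≈ (-0.4489, -1.3263)

-0.4489, -1.3263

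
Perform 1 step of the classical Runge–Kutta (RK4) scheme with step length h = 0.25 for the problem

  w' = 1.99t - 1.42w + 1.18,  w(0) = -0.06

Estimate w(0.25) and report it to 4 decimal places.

0.2617

RK4: k1 = f(t_n, w_n); k2 = f(t_n + h/2, w_n + (h/2)·k1); k3 = f(t_n + h/2, w_n + (h/2)·k2); k4 = f(t_n + h, w_n + h·k3); w_{n+1} = w_n + (h/6)·(k1 + 2k2 + 2k3 + k4).
t=0.000000, w=-0.060000:
  k1 = f(0.000000, -0.060000) = 1.265200
  k2 = f(0.125000, 0.098150) = 1.289377
  k3 = f(0.125000, 0.101172) = 1.285086
  k4 = f(0.250000, 0.261271) = 1.306495
  w ← -0.060000 + (0.25/6)·(k1 + 2k2 + 2k3 + k4) = 0.261692
w(0.25) ≈ 0.2617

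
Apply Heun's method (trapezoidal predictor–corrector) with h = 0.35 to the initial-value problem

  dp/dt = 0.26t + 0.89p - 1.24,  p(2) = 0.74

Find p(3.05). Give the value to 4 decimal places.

Heun: k1 = f(t_n, p_n); k2 = f(t_n + h, p_n + h·k1); p_{n+1} = p_n + (h/2)·(k1 + k2).
t=2.000000, p=0.740000:
  k1 = f(2.000000, 0.740000) = -0.061400
  k2 = f(2.350000, 0.718510) = 0.010474
  p ← 0.740000 + (0.35/2)·(-0.061400 + 0.010474) = 0.731088
t=2.350000, p=0.731088:
  k1 = f(2.350000, 0.731088) = 0.021668
  k2 = f(2.700000, 0.738672) = 0.119418
  p ← 0.731088 + (0.35/2)·(0.021668 + 0.119418) = 0.755778
t=2.700000, p=0.755778:
  k1 = f(2.700000, 0.755778) = 0.134642
  k2 = f(3.050000, 0.802903) = 0.267584
  p ← 0.755778 + (0.35/2)·(0.134642 + 0.267584) = 0.826168
p(3.05) ≈ 0.8262

0.8262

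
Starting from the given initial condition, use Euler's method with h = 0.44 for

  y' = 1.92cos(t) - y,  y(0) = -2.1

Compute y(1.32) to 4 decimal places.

0.8624

Euler: y_{n+1} = y_n + h·f(t_n, y_n).
t=0.000000, y=-2.100000: f=4.020000 → y ← -2.100000 + 0.44·4.020000 = -0.331200
t=0.440000, y=-0.331200: f=2.068323 → y ← -0.331200 + 0.44·2.068323 = 0.578862
t=0.880000, y=0.578862: f=0.644468 → y ← 0.578862 + 0.44·0.644468 = 0.862428
y(1.32) ≈ 0.8624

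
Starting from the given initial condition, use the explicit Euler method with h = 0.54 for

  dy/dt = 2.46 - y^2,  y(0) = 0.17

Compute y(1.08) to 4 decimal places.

Euler: y_{n+1} = y_n + h·f(t_n, y_n).
t=0.000000, y=0.170000: f=2.431100 → y ← 0.170000 + 0.54·2.431100 = 1.482794
t=0.540000, y=1.482794: f=0.261322 → y ← 1.482794 + 0.54·0.261322 = 1.623908
y(1.08) ≈ 1.6239

1.6239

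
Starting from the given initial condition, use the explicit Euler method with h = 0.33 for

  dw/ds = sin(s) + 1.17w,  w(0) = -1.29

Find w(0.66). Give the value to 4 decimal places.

-2.3715

Euler: w_{n+1} = w_n + h·f(s_n, w_n).
s=0.000000, w=-1.290000: f=-1.509300 → w ← -1.290000 + 0.33·(-1.509300) = -1.788069
s=0.330000, w=-1.788069: f=-1.767998 → w ← -1.788069 + 0.33·(-1.767998) = -2.371508
w(0.66) ≈ -2.3715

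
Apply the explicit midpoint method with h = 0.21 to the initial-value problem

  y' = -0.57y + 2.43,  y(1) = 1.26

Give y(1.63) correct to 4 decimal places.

2.1641

Midpoint: k1 = f(x_n, y_n); k2 = f(x_n + h/2, y_n + (h/2)·k1); y_{n+1} = y_n + h·k2.
x=1.000000, y=1.260000:
  k1 = f(1.000000, 1.260000) = 1.711800
  k2 = f(1.105000, 1.439739) = 1.609349
  y ← 1.260000 + 0.21·1.609349 = 1.597963
x=1.210000, y=1.597963:
  k1 = f(1.210000, 1.597963) = 1.519161
  k2 = f(1.315000, 1.757475) = 1.428239
  y ← 1.597963 + 0.21·1.428239 = 1.897893
x=1.420000, y=1.897893:
  k1 = f(1.420000, 1.897893) = 1.348201
  k2 = f(1.525000, 2.039455) = 1.267511
  y ← 1.897893 + 0.21·1.267511 = 2.164071
y(1.63) ≈ 2.1641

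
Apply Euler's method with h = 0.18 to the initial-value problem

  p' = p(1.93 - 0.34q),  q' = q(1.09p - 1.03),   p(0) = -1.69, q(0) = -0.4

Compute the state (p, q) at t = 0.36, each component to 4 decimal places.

Euler on (p,q): p_{n+1} = p_n + h·p', q_{n+1} = q_n + h·q'.
0.000000: (-1.690000, -0.400000); f=(-3.491540, 1.148840) → (-2.318477, -0.193209)
0.180000: (-2.318477, -0.193209); f=(-4.626964, 0.687271) → (-3.151331, -0.069500)
(p(0.36), q(0.36)) ≈ (-3.1513, -0.0695)

-3.1513, -0.0695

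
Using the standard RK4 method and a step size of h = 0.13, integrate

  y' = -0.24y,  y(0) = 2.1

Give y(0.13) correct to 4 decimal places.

2.0355

RK4: k1 = f(s_n, y_n); k2 = f(s_n + h/2, y_n + (h/2)·k1); k3 = f(s_n + h/2, y_n + (h/2)·k2); k4 = f(s_n + h, y_n + h·k3); y_{n+1} = y_n + (h/6)·(k1 + 2k2 + 2k3 + k4).
s=0.000000, y=2.100000:
  k1 = f(0.000000, 2.100000) = -0.504000
  k2 = f(0.065000, 2.067240) = -0.496138
  k3 = f(0.065000, 2.067751) = -0.496260
  k4 = f(0.130000, 2.035486) = -0.488517
  y ← 2.100000 + (0.13/6)·(k1 + 2k2 + 2k3 + k4) = 2.035492
y(0.13) ≈ 2.0355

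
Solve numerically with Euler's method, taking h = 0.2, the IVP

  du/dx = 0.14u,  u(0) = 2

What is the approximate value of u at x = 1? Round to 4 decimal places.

2.2961

Euler: u_{n+1} = u_n + h·f(x_n, u_n).
x=0.000000, u=2.000000: f=0.280000 → u ← 2.000000 + 0.2·0.280000 = 2.056000
x=0.200000, u=2.056000: f=0.287840 → u ← 2.056000 + 0.2·0.287840 = 2.113568
x=0.400000, u=2.113568: f=0.295900 → u ← 2.113568 + 0.2·0.295900 = 2.172748
x=0.600000, u=2.172748: f=0.304185 → u ← 2.172748 + 0.2·0.304185 = 2.233585
x=0.800000, u=2.233585: f=0.312702 → u ← 2.233585 + 0.2·0.312702 = 2.296125
u(1) ≈ 2.2961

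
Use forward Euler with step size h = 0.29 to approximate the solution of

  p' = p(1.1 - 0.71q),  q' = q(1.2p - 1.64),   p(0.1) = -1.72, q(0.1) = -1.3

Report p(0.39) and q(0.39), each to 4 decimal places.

Euler on (p,q): p_{n+1} = p_n + h·p', q_{n+1} = q_n + h·q'.
0.100000: (-1.720000, -1.300000); f=(-3.479560, 4.815200) → (-2.729072, 0.096408)
(p(0.39), q(0.39)) ≈ (-2.7291, 0.0964)

-2.7291, 0.0964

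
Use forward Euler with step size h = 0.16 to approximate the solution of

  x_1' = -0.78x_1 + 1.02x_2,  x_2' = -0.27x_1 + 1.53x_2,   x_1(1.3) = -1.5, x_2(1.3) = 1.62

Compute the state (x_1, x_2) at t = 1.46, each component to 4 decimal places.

Euler on (x_1,x_2): x_1_{n+1} = x_1_n + h·x_1', x_2_{n+1} = x_2_n + h·x_2'.
1.300000: (-1.500000, 1.620000); f=(2.822400, 2.883600) → (-1.048416, 2.081376)
(x_1(1.46), x_2(1.46)) ≈ (-1.0484, 2.0814)

-1.0484, 2.0814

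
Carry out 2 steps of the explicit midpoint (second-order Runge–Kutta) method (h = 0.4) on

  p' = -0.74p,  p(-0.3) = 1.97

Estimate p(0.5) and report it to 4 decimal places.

1.1017

Midpoint: k1 = f(t_n, p_n); k2 = f(t_n + h/2, p_n + (h/2)·k1); p_{n+1} = p_n + h·k2.
t=-0.300000, p=1.970000:
  k1 = f(-0.300000, 1.970000) = -1.457800
  k2 = f(-0.100000, 1.678440) = -1.242046
  p ← 1.970000 + 0.4·(-1.242046) = 1.473182
t=0.100000, p=1.473182:
  k1 = f(0.100000, 1.473182) = -1.090155
  k2 = f(0.300000, 1.255151) = -0.928812
  p ← 1.473182 + 0.4·(-0.928812) = 1.101657
p(0.5) ≈ 1.1017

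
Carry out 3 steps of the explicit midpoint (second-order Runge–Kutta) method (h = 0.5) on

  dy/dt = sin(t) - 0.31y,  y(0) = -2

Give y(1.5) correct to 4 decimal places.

Midpoint: k1 = f(t_n, y_n); k2 = f(t_n + h/2, y_n + (h/2)·k1); y_{n+1} = y_n + h·k2.
t=0.000000, y=-2.000000:
  k1 = f(0.000000, -2.000000) = 0.620000
  k2 = f(0.250000, -1.845000) = 0.819354
  y ← -2.000000 + 0.5·0.819354 = -1.590323
t=0.500000, y=-1.590323:
  k1 = f(0.500000, -1.590323) = 0.972426
  k2 = f(0.750000, -1.347217) = 1.099276
  y ← -1.590323 + 0.5·1.099276 = -1.040685
t=1.000000, y=-1.040685:
  k1 = f(1.000000, -1.040685) = 1.164083
  k2 = f(1.250000, -0.749664) = 1.181381
  y ← -1.040685 + 0.5·1.181381 = -0.449995
y(1.5) ≈ -0.4500

-0.4500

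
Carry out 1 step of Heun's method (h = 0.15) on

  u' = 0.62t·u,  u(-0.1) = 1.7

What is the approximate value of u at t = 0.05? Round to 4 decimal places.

Heun: k1 = f(t_n, u_n); k2 = f(t_n + h, u_n + h·k1); u_{n+1} = u_n + (h/2)·(k1 + k2).
t=-0.100000, u=1.700000:
  k1 = f(-0.100000, 1.700000) = -0.105400
  k2 = f(0.050000, 1.684190) = 0.052210
  u ← 1.700000 + (0.15/2)·(-0.105400 + 0.052210) = 1.696011
u(0.05) ≈ 1.6960

1.6960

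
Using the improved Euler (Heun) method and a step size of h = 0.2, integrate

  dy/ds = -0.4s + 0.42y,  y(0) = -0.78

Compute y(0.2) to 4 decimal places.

-0.8563

Heun: k1 = f(s_n, y_n); k2 = f(s_n + h, y_n + h·k1); y_{n+1} = y_n + (h/2)·(k1 + k2).
s=0.000000, y=-0.780000:
  k1 = f(0.000000, -0.780000) = -0.327600
  k2 = f(0.200000, -0.845520) = -0.435118
  y ← -0.780000 + (0.2/2)·(-0.327600 + (-0.435118)) = -0.856272
y(0.2) ≈ -0.8563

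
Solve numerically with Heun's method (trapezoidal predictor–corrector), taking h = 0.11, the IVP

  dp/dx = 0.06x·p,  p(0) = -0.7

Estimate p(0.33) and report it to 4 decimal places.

Heun: k1 = f(x_n, p_n); k2 = f(x_n + h, p_n + h·k1); p_{n+1} = p_n + (h/2)·(k1 + k2).
x=0.000000, p=-0.700000:
  k1 = f(0.000000, -0.700000) = 0.000000
  k2 = f(0.110000, -0.700000) = -0.004620
  p ← -0.700000 + (0.11/2)·(0.000000 + (-0.004620)) = -0.700254
x=0.110000, p=-0.700254:
  k1 = f(0.110000, -0.700254) = -0.004622
  k2 = f(0.220000, -0.700762) = -0.009250
  p ← -0.700254 + (0.11/2)·(-0.004622 + (-0.009250)) = -0.701017
x=0.220000, p=-0.701017:
  k1 = f(0.220000, -0.701017) = -0.009253
  k2 = f(0.330000, -0.702035) = -0.013900
  p ← -0.701017 + (0.11/2)·(-0.009253 + (-0.013900)) = -0.702291
p(0.33) ≈ -0.7023

-0.7023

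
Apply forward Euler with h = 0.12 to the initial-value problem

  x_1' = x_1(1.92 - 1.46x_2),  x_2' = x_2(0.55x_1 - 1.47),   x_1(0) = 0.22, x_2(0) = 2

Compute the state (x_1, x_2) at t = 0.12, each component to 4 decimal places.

Euler on (x_1,x_2): x_1_{n+1} = x_1_n + h·x_1', x_2_{n+1} = x_2_n + h·x_2'.
0.000000: (0.220000, 2.000000); f=(-0.220000, -2.698000) → (0.193600, 1.676240)
(x_1(0.12), x_2(0.12)) ≈ (0.1936, 1.6762)

0.1936, 1.6762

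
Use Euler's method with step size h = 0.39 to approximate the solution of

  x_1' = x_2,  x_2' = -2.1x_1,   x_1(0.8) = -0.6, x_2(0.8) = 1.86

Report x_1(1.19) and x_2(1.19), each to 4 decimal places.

0.1254, 2.3514

Euler on (x_1,x_2): x_1_{n+1} = x_1_n + h·x_1', x_2_{n+1} = x_2_n + h·x_2'.
0.800000: (-0.600000, 1.860000); f=(1.860000, 1.260000) → (0.125400, 2.351400)
(x_1(1.19), x_2(1.19)) ≈ (0.1254, 2.3514)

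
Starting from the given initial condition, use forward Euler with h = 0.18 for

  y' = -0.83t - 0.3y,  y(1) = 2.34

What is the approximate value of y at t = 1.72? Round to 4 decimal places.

Euler: y_{n+1} = y_n + h·f(t_n, y_n).
t=1.000000, y=2.340000: f=-1.532000 → y ← 2.340000 + 0.18·(-1.532000) = 2.064240
t=1.180000, y=2.064240: f=-1.598672 → y ← 2.064240 + 0.18·(-1.598672) = 1.776479
t=1.360000, y=1.776479: f=-1.661744 → y ← 1.776479 + 0.18·(-1.661744) = 1.477365
t=1.540000, y=1.477365: f=-1.721410 → y ← 1.477365 + 0.18·(-1.721410) = 1.167511
y(1.72) ≈ 1.1675

1.1675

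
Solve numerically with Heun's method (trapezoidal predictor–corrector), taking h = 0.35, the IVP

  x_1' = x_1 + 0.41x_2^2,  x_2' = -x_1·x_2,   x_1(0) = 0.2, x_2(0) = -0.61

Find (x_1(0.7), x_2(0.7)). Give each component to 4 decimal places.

0.5290, -0.4800

Heun on (x_1,x_2): k1 = f(s_n, state_n); k2 = f(s_n + h, state_n + h·k1); state_{n+1} = state_n + (h/2)·(k1 + k2).
0.000000: (0.200000, -0.610000)
  k1 = (0.352561, 0.122000)
  predictor → (0.323396, -0.567300)
  k2 = (0.455346, 0.183463)
  → (0.341384, -0.556544)
0.350000: (0.341384, -0.556544)
  k1 = (0.468378, 0.189995)
  predictor → (0.505316, -0.490046)
  k2 = (0.603775, 0.247628)
  → (0.529011, -0.479960)
(x_1(0.7), x_2(0.7)) ≈ (0.5290, -0.4800)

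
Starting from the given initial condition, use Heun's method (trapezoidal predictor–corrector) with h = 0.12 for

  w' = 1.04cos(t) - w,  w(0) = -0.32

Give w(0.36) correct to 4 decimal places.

0.0824

Heun: k1 = f(t_n, w_n); k2 = f(t_n + h, w_n + h·k1); w_{n+1} = w_n + (h/2)·(k1 + k2).
t=0.000000, w=-0.320000:
  k1 = f(0.000000, -0.320000) = 1.360000
  k2 = f(0.120000, -0.156800) = 1.189321
  w ← -0.320000 + (0.12/2)·(1.360000 + 1.189321) = -0.167041
t=0.120000, w=-0.167041:
  k1 = f(0.120000, -0.167041) = 1.199562
  k2 = f(0.240000, -0.023093) = 1.033285
  w ← -0.167041 + (0.12/2)·(1.199562 + 1.033285) = -0.033070
t=0.240000, w=-0.033070:
  k1 = f(0.240000, -0.033070) = 1.043261
  k2 = f(0.360000, 0.092121) = 0.881211
  w ← -0.033070 + (0.12/2)·(1.043261 + 0.881211) = 0.082398
w(0.36) ≈ 0.0824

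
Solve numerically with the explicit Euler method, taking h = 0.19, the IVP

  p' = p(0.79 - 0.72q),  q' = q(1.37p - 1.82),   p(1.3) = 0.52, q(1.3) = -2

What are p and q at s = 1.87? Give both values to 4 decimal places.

Euler on (p,q): p_{n+1} = p_n + h·p', q_{n+1} = q_n + h·q'.
1.300000: (0.520000, -2.000000); f=(1.159600, 2.215200) → (0.740324, -1.579112)
1.490000: (0.740324, -1.579112); f=(1.426575, 1.272379) → (1.011373, -1.337360)
1.680000: (1.011373, -1.337360); f=(1.772835, 0.580974) → (1.348212, -1.226975)
(p(1.87), q(1.87)) ≈ (1.3482, -1.2270)

1.3482, -1.2270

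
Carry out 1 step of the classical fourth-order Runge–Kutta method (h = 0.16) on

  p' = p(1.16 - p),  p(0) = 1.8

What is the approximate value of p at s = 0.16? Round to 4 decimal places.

1.6462

RK4: k1 = f(s_n, p_n); k2 = f(s_n + h/2, p_n + (h/2)·k1); k3 = f(s_n + h/2, p_n + (h/2)·k2); k4 = f(s_n + h, p_n + h·k3); p_{n+1} = p_n + (h/6)·(k1 + 2k2 + 2k3 + k4).
s=0.000000, p=1.800000:
  k1 = f(0.000000, 1.800000) = -1.152000
  k2 = f(0.080000, 1.707840) = -0.935623
  k3 = f(0.080000, 1.725150) = -0.974969
  k4 = f(0.160000, 1.644005) = -0.795707
  p ← 1.800000 + (0.16/6)·(k1 + 2k2 + 2k3 + k4) = 1.646163
p(0.16) ≈ 1.6462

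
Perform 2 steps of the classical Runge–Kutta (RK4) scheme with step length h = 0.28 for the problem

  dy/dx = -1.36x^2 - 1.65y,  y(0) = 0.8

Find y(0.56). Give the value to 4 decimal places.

RK4: k1 = f(x_n, y_n); k2 = f(x_n + h/2, y_n + (h/2)·k1); k3 = f(x_n + h/2, y_n + (h/2)·k2); k4 = f(x_n + h, y_n + h·k3); y_{n+1} = y_n + (h/6)·(k1 + 2k2 + 2k3 + k4).
x=0.000000, y=0.800000:
  k1 = f(0.000000, 0.800000) = -1.320000
  k2 = f(0.140000, 0.615200) = -1.041736
  k3 = f(0.140000, 0.654157) = -1.106015
  k4 = f(0.280000, 0.490316) = -0.915645
  y ← 0.800000 + (0.28/6)·(k1 + 2k2 + 2k3 + k4) = 0.495213
x=0.280000, y=0.495213:
  k1 = f(0.280000, 0.495213) = -0.923726
  k2 = f(0.420000, 0.365892) = -0.843625
  k3 = f(0.420000, 0.377106) = -0.862128
  k4 = f(0.560000, 0.253817) = -0.845294
  y ← 0.495213 + (0.28/6)·(k1 + 2k2 + 2k3 + k4) = 0.253455
y(0.56) ≈ 0.2535

0.2535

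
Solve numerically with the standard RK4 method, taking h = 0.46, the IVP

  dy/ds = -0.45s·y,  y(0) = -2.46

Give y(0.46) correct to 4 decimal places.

-2.3456

RK4: k1 = f(s_n, y_n); k2 = f(s_n + h/2, y_n + (h/2)·k1); k3 = f(s_n + h/2, y_n + (h/2)·k2); k4 = f(s_n + h, y_n + h·k3); y_{n+1} = y_n + (h/6)·(k1 + 2k2 + 2k3 + k4).
s=0.000000, y=-2.460000:
  k1 = f(0.000000, -2.460000) = 0.000000
  k2 = f(0.230000, -2.460000) = 0.254610
  k3 = f(0.230000, -2.401440) = 0.248549
  k4 = f(0.460000, -2.345667) = 0.485553
  y ← -2.460000 + (0.46/6)·(k1 + 2k2 + 2k3 + k4) = -2.345623
y(0.46) ≈ -2.3456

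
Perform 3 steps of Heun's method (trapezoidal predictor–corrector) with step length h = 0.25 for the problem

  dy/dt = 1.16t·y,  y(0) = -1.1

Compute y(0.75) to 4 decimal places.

Heun: k1 = f(t_n, y_n); k2 = f(t_n + h, y_n + h·k1); y_{n+1} = y_n + (h/2)·(k1 + k2).
t=0.000000, y=-1.100000:
  k1 = f(0.000000, -1.100000) = 0.000000
  k2 = f(0.250000, -1.100000) = -0.319000
  y ← -1.100000 + (0.25/2)·(0.000000 + (-0.319000)) = -1.139875
t=0.250000, y=-1.139875:
  k1 = f(0.250000, -1.139875) = -0.330564
  k2 = f(0.500000, -1.222516) = -0.709059
  y ← -1.139875 + (0.25/2)·(-0.330564 + (-0.709059)) = -1.269828
t=0.500000, y=-1.269828:
  k1 = f(0.500000, -1.269828) = -0.736500
  k2 = f(0.750000, -1.453953) = -1.264939
  y ← -1.269828 + (0.25/2)·(-0.736500 + (-1.264939)) = -1.520008
y(0.75) ≈ -1.5200

-1.5200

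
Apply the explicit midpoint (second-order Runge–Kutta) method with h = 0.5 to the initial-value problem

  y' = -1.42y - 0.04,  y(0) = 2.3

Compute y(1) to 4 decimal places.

0.6559

Midpoint: k1 = f(x_n, y_n); k2 = f(x_n + h/2, y_n + (h/2)·k1); y_{n+1} = y_n + h·k2.
x=0.000000, y=2.300000:
  k1 = f(0.000000, 2.300000) = -3.306000
  k2 = f(0.250000, 1.473500) = -2.132370
  y ← 2.300000 + 0.5·(-2.132370) = 1.233815
x=0.500000, y=1.233815:
  k1 = f(0.500000, 1.233815) = -1.792017
  k2 = f(0.750000, 0.785811) = -1.155851
  y ← 1.233815 + 0.5·(-1.155851) = 0.655889
y(1) ≈ 0.6559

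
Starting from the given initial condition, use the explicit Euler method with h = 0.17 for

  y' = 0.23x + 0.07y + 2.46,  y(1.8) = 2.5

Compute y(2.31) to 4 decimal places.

Euler: y_{n+1} = y_n + h·f(x_n, y_n).
x=1.800000, y=2.500000: f=3.049000 → y ← 2.500000 + 0.17·3.049000 = 3.018330
x=1.970000, y=3.018330: f=3.124383 → y ← 3.018330 + 0.17·3.124383 = 3.549475
x=2.140000, y=3.549475: f=3.200663 → y ← 3.549475 + 0.17·3.200663 = 4.093588
y(2.31) ≈ 4.0936

4.0936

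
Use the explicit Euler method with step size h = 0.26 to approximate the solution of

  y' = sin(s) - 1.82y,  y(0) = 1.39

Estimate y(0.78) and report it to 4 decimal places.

0.3676

Euler: y_{n+1} = y_n + h·f(s_n, y_n).
s=0.000000, y=1.390000: f=-2.529800 → y ← 1.390000 + 0.26·(-2.529800) = 0.732252
s=0.260000, y=0.732252: f=-1.075618 → y ← 0.732252 + 0.26·(-1.075618) = 0.452591
s=0.520000, y=0.452591: f=-0.326836 → y ← 0.452591 + 0.26·(-0.326836) = 0.367614
y(0.78) ≈ 0.3676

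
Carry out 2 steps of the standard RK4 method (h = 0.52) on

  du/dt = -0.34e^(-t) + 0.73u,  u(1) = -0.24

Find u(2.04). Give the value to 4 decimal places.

-0.6417

RK4: k1 = f(t_n, u_n); k2 = f(t_n + h/2, u_n + (h/2)·k1); k3 = f(t_n + h/2, u_n + (h/2)·k2); k4 = f(t_n + h, u_n + h·k3); u_{n+1} = u_n + (h/6)·(k1 + 2k2 + 2k3 + k4).
t=1.000000, u=-0.240000:
  k1 = f(1.000000, -0.240000) = -0.300279
  k2 = f(1.260000, -0.318073) = -0.328635
  k3 = f(1.260000, -0.325445) = -0.334017
  k4 = f(1.520000, -0.413689) = -0.376355
  u ← -0.240000 + (0.52/6)·(k1 + 2k2 + 2k3 + k4) = -0.413501
t=1.520000, u=-0.413501:
  k1 = f(1.520000, -0.413501) = -0.376218
  k2 = f(1.780000, -0.511318) = -0.430599
  k3 = f(1.780000, -0.525457) = -0.440921
  k4 = f(2.040000, -0.642780) = -0.513439
  u ← -0.413501 + (0.52/6)·(k1 + 2k2 + 2k3 + k4) = -0.641669
u(2.04) ≈ -0.6417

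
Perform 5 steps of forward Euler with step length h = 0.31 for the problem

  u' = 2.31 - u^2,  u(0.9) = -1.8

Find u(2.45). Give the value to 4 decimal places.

-35.7131

Euler: u_{n+1} = u_n + h·f(s_n, u_n).
s=0.900000, u=-1.800000: f=-0.930000 → u ← -1.800000 + 0.31·(-0.930000) = -2.088300
s=1.210000, u=-2.088300: f=-2.050997 → u ← -2.088300 + 0.31·(-2.050997) = -2.724109
s=1.520000, u=-2.724109: f=-5.110770 → u ← -2.724109 + 0.31·(-5.110770) = -4.308448
s=1.830000, u=-4.308448: f=-16.252722 → u ← -4.308448 + 0.31·(-16.252722) = -9.346792
s=2.140000, u=-9.346792: f=-85.052513 → u ← -9.346792 + 0.31·(-85.052513) = -35.713070
u(2.45) ≈ -35.7131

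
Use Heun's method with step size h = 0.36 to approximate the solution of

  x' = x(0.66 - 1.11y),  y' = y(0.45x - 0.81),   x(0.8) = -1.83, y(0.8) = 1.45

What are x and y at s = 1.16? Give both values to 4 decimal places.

Heun on (x,y): k1 = f(s_n, state_n); k2 = f(s_n + h, state_n + h·k1); state_{n+1} = state_n + (h/2)·(k1 + k2).
0.800000: (-1.830000, 1.450000)
  k1 = (1.737585, -2.368575)
  predictor → (-1.204469, 0.597313)
  k2 = (0.003634, -0.807574)
  → (-1.516581, 0.878293)
(x(1.16), y(1.16)) ≈ (-1.5166, 0.8783)

-1.5166, 0.8783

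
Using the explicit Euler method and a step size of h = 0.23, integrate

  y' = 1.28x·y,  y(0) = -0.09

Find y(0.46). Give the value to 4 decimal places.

Euler: y_{n+1} = y_n + h·f(x_n, y_n).
x=0.000000, y=-0.090000: f=0.000000 → y ← -0.090000 + 0.23·0.000000 = -0.090000
x=0.230000, y=-0.090000: f=-0.026496 → y ← -0.090000 + 0.23·(-0.026496) = -0.096094
y(0.46) ≈ -0.0961

-0.0961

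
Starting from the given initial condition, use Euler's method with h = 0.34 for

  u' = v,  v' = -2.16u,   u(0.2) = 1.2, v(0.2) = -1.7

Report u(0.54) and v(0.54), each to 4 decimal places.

0.6220, -2.5813

Euler on (u,v): u_{n+1} = u_n + h·u', v_{n+1} = v_n + h·v'.
0.200000: (1.200000, -1.700000); f=(-1.700000, -2.592000) → (0.622000, -2.581280)
(u(0.54), v(0.54)) ≈ (0.6220, -2.5813)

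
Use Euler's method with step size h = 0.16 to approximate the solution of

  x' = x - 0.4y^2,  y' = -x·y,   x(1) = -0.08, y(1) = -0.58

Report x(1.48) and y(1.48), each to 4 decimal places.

Euler on (x,y): x_{n+1} = x_n + h·x', y_{n+1} = y_n + h·y'.
1.000000: (-0.080000, -0.580000); f=(-0.214560, -0.046400) → (-0.114330, -0.587424)
1.160000: (-0.114330, -0.587424); f=(-0.252356, -0.067160) → (-0.154707, -0.598170)
1.320000: (-0.154707, -0.598170); f=(-0.297829, -0.092541) → (-0.202359, -0.612976)
(x(1.48), y(1.48)) ≈ (-0.2024, -0.6130)

-0.2024, -0.6130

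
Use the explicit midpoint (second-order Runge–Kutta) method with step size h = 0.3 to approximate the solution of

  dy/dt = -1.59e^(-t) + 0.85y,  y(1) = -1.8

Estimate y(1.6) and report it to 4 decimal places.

Midpoint: k1 = f(t_n, y_n); k2 = f(t_n + h/2, y_n + (h/2)·k1); y_{n+1} = y_n + h·k2.
t=1.000000, y=-1.800000:
  k1 = f(1.000000, -1.800000) = -2.114928
  k2 = f(1.150000, -2.117239) = -2.303106
  y ← -1.800000 + 0.3·(-2.303106) = -2.490932
t=1.300000, y=-2.490932:
  k1 = f(1.300000, -2.490932) = -2.550618
  k2 = f(1.450000, -2.873524) = -2.815462
  y ← -2.490932 + 0.3·(-2.815462) = -3.335570
y(1.6) ≈ -3.3356

-3.3356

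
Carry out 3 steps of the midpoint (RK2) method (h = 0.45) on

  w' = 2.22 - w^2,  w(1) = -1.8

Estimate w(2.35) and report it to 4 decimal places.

Midpoint: k1 = f(t_n, w_n); k2 = f(t_n + h/2, w_n + (h/2)·k1); w_{n+1} = w_n + h·k2.
t=1.000000, w=-1.800000:
  k1 = f(1.000000, -1.800000) = -1.020000
  k2 = f(1.225000, -2.029500) = -1.898870
  w ← -1.800000 + 0.45·(-1.898870) = -2.654492
t=1.450000, w=-2.654492:
  k1 = f(1.450000, -2.654492) = -4.826326
  k2 = f(1.675000, -3.740415) = -11.770704
  w ← -2.654492 + 0.45·(-11.770704) = -7.951308
t=1.900000, w=-7.951308:
  k1 = f(1.900000, -7.951308) = -61.003303
  k2 = f(2.125000, -21.677051) = -467.674556
  w ← -7.951308 + 0.45·(-467.674556) = -218.404858
w(2.35) ≈ -218.4049

-218.4049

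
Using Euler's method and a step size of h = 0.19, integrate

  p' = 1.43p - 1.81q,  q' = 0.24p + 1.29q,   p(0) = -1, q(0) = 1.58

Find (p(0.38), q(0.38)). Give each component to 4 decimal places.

-2.9691, 2.3099

Euler on (p,q): p_{n+1} = p_n + h·p', q_{n+1} = q_n + h·q'.
0.000000: (-1.000000, 1.580000); f=(-4.289800, 1.798200) → (-1.815062, 1.921658)
0.190000: (-1.815062, 1.921658); f=(-6.073740, 2.043324) → (-2.969073, 2.309890)
(p(0.38), q(0.38)) ≈ (-2.9691, 2.3099)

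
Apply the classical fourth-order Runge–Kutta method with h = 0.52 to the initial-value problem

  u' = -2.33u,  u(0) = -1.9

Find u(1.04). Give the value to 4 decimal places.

RK4: k1 = f(t_n, u_n); k2 = f(t_n + h/2, u_n + (h/2)·k1); k3 = f(t_n + h/2, u_n + (h/2)·k2); k4 = f(t_n + h, u_n + h·k3); u_{n+1} = u_n + (h/6)·(k1 + 2k2 + 2k3 + k4).
t=0.000000, u=-1.900000:
  k1 = f(0.000000, -1.900000) = 4.427000
  k2 = f(0.260000, -0.748980) = 1.745123
  k3 = f(0.260000, -1.446268) = 3.369804
  k4 = f(0.520000, -0.147702) = 0.344145
  u ← -1.900000 + (0.52/6)·(k1 + 2k2 + 2k3 + k4) = -0.599913
t=0.520000, u=-0.599913:
  k1 = f(0.520000, -0.599913) = 1.397798
  k2 = f(0.780000, -0.236486) = 0.551012
  k3 = f(0.780000, -0.456650) = 1.063995
  k4 = f(1.040000, -0.046636) = 0.108662
  u ← -0.599913 + (0.52/6)·(k1 + 2k2 + 2k3 + k4) = -0.189419
u(1.04) ≈ -0.1894

-0.1894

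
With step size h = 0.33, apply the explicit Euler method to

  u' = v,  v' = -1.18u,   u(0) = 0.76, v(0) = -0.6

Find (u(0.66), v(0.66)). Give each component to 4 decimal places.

0.2663, -1.1148

Euler on (u,v): u_{n+1} = u_n + h·u', v_{n+1} = v_n + h·v'.
0.000000: (0.760000, -0.600000); f=(-0.600000, -0.896800) → (0.562000, -0.895944)
0.330000: (0.562000, -0.895944); f=(-0.895944, -0.663160) → (0.266338, -1.114787)
(u(0.66), v(0.66)) ≈ (0.2663, -1.1148)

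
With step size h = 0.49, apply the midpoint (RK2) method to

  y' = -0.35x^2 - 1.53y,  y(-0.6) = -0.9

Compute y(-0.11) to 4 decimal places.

-0.4767

Midpoint: k1 = f(x_n, y_n); k2 = f(x_n + h/2, y_n + (h/2)·k1); y_{n+1} = y_n + h·k2.
x=-0.600000, y=-0.900000:
  k1 = f(-0.600000, -0.900000) = 1.251000
  k2 = f(-0.355000, -0.593505) = 0.863954
  y ← -0.900000 + 0.49·0.863954 = -0.476663
y(-0.11) ≈ -0.4767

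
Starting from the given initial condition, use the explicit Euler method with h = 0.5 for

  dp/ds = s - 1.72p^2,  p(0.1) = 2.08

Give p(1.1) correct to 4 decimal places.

Euler: p_{n+1} = p_n + h·f(s_n, p_n).
s=0.100000, p=2.080000: f=-7.341408 → p ← 2.080000 + 0.5·(-7.341408) = -1.590704
s=0.600000, p=-1.590704: f=-3.752183 → p ← -1.590704 + 0.5·(-3.752183) = -3.466796
p(1.1) ≈ -3.4668

-3.4668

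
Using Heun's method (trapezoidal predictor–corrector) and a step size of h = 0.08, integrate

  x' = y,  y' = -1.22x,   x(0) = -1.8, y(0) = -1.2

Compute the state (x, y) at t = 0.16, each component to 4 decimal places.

Heun on (x,y): k1 = f(t_n, state_n); k2 = f(t_n + h, state_n + h·k1); state_{n+1} = state_n + (h/2)·(k1 + k2).
0.000000: (-1.800000, -1.200000)
  k1 = (-1.200000, 2.196000)
  predictor → (-1.896000, -1.024320)
  k2 = (-1.024320, 2.313120)
  → (-1.888973, -1.019635)
0.080000: (-1.888973, -1.019635)
  k1 = (-1.019635, 2.304547)
  predictor → (-1.970544, -0.835271)
  k2 = (-0.835271, 2.404063)
  → (-1.963169, -0.831291)
(x(0.16), y(0.16)) ≈ (-1.9632, -0.8313)

-1.9632, -0.8313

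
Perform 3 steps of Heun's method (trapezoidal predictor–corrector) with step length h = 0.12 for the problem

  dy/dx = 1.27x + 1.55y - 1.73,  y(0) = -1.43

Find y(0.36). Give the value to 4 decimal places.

Heun: k1 = f(x_n, y_n); k2 = f(x_n + h, y_n + h·k1); y_{n+1} = y_n + (h/2)·(k1 + k2).
x=0.000000, y=-1.430000:
  k1 = f(0.000000, -1.430000) = -3.946500
  k2 = f(0.120000, -1.903580) = -4.528149
  y ← -1.430000 + (0.12/2)·(-3.946500 + (-4.528149)) = -1.938479
x=0.120000, y=-1.938479:
  k1 = f(0.120000, -1.938479) = -4.582242
  k2 = f(0.240000, -2.488348) = -5.282139
  y ← -1.938479 + (0.12/2)·(-4.582242 + (-5.282139)) = -2.530342
x=0.240000, y=-2.530342:
  k1 = f(0.240000, -2.530342) = -5.347230
  k2 = f(0.360000, -3.172009) = -6.189415
  y ← -2.530342 + (0.12/2)·(-5.347230 + (-6.189415)) = -3.222541
y(0.36) ≈ -3.2225

-3.2225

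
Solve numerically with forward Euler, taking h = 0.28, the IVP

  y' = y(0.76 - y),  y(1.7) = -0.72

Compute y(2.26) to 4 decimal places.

Euler: y_{n+1} = y_n + h·f(t_n, y_n).
t=1.700000, y=-0.720000: f=-1.065600 → y ← -0.720000 + 0.28·(-1.065600) = -1.018368
t=1.980000, y=-1.018368: f=-1.811033 → y ← -1.018368 + 0.28·(-1.811033) = -1.525457
y(2.26) ≈ -1.5255

-1.5255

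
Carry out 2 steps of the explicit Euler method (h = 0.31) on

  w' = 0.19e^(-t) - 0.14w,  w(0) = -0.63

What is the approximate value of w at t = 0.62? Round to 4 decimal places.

-0.4770

Euler: w_{n+1} = w_n + h·f(t_n, w_n).
t=0.000000, w=-0.630000: f=0.278200 → w ← -0.630000 + 0.31·0.278200 = -0.543758
t=0.310000, w=-0.543758: f=0.215481 → w ← -0.543758 + 0.31·0.215481 = -0.476959
w(0.62) ≈ -0.4770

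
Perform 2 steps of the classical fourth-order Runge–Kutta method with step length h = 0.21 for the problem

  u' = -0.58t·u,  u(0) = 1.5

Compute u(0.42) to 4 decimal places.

RK4: k1 = f(t_n, u_n); k2 = f(t_n + h/2, u_n + (h/2)·k1); k3 = f(t_n + h/2, u_n + (h/2)·k2); k4 = f(t_n + h, u_n + h·k3); u_{n+1} = u_n + (h/6)·(k1 + 2k2 + 2k3 + k4).
t=0.000000, u=1.500000:
  k1 = f(0.000000, 1.500000) = 0.000000
  k2 = f(0.105000, 1.500000) = -0.091350
  k3 = f(0.105000, 1.490408) = -0.090766
  k4 = f(0.210000, 1.480939) = -0.180378
  u ← 1.500000 + (0.21/6)·(k1 + 2k2 + 2k3 + k4) = 1.480939
t=0.210000, u=1.480939:
  k1 = f(0.210000, 1.480939) = -0.180378
  k2 = f(0.315000, 1.461999) = -0.267107
  k3 = f(0.315000, 1.452892) = -0.265443
  k4 = f(0.420000, 1.425196) = -0.347178
  u ← 1.480939 + (0.21/6)·(k1 + 2k2 + 2k3 + k4) = 1.425196
u(0.42) ≈ 1.4252

1.4252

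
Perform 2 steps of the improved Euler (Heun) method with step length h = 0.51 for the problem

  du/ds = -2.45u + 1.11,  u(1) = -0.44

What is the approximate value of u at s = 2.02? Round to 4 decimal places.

Heun: k1 = f(s_n, u_n); k2 = f(s_n + h, u_n + h·k1); u_{n+1} = u_n + (h/2)·(k1 + k2).
s=1.000000, u=-0.440000:
  k1 = f(1.000000, -0.440000) = 2.188000
  k2 = f(1.510000, 0.675880) = -0.545906
  u ← -0.440000 + (0.51/2)·(2.188000 + (-0.545906)) = -0.021266
s=1.510000, u=-0.021266:
  k1 = f(1.510000, -0.021266) = 1.162102
  k2 = f(2.020000, 0.571406) = -0.289944
  u ← -0.021266 + (0.51/2)·(1.162102 + (-0.289944)) = 0.201134
u(2.02) ≈ 0.2011

0.2011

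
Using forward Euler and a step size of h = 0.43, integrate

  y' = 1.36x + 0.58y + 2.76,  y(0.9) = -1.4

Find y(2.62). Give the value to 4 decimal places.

Euler: y_{n+1} = y_n + h·f(x_n, y_n).
x=0.900000, y=-1.400000: f=3.172000 → y ← -1.400000 + 0.43·3.172000 = -0.036040
x=1.330000, y=-0.036040: f=4.547897 → y ← -0.036040 + 0.43·4.547897 = 1.919556
x=1.760000, y=1.919556: f=6.266942 → y ← 1.919556 + 0.43·6.266942 = 4.614341
x=2.190000, y=4.614341: f=8.414718 → y ← 4.614341 + 0.43·8.414718 = 8.232669
y(2.62) ≈ 8.2327

8.2327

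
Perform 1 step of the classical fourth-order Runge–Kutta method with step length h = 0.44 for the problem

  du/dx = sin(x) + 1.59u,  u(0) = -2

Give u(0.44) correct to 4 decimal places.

RK4: k1 = f(x_n, u_n); k2 = f(x_n + h/2, u_n + (h/2)·k1); k3 = f(x_n + h/2, u_n + (h/2)·k2); k4 = f(x_n + h, u_n + h·k3); u_{n+1} = u_n + (h/6)·(k1 + 2k2 + 2k3 + k4).
x=0.000000, u=-2.000000:
  k1 = f(0.000000, -2.000000) = -3.180000
  k2 = f(0.220000, -2.699600) = -4.074134
  k3 = f(0.220000, -2.896310) = -4.386903
  k4 = f(0.440000, -3.930237) = -5.823138
  u ← -2.000000 + (0.44/6)·(k1 + 2k2 + 2k3 + k4) = -3.901182
u(0.44) ≈ -3.9012

-3.9012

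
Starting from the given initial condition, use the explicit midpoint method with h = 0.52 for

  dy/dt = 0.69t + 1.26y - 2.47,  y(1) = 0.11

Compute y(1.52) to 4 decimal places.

Midpoint: k1 = f(t_n, y_n); k2 = f(t_n + h/2, y_n + (h/2)·k1); y_{n+1} = y_n + h·k2.
t=1.000000, y=0.110000:
  k1 = f(1.000000, 0.110000) = -1.641400
  k2 = f(1.260000, -0.316764) = -1.999723
  y ← 0.110000 + 0.52·(-1.999723) = -0.929856
y(1.52) ≈ -0.9299

-0.9299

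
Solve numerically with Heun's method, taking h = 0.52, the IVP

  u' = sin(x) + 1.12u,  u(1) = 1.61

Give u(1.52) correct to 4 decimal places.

3.4266

Heun: k1 = f(x_n, u_n); k2 = f(x_n + h, u_n + h·k1); u_{n+1} = u_n + (h/2)·(k1 + k2).
x=1.000000, u=1.610000:
  k1 = f(1.000000, 1.610000) = 2.644671
  k2 = f(1.520000, 2.985229) = 4.342167
  u ← 1.610000 + (0.52/2)·(2.644671 + 4.342167) = 3.426578
u(1.52) ≈ 3.4266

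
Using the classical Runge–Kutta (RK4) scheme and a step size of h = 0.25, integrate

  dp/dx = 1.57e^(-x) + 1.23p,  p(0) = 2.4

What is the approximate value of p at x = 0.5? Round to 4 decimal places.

RK4: k1 = f(x_n, p_n); k2 = f(x_n + h/2, p_n + (h/2)·k1); k3 = f(x_n + h/2, p_n + (h/2)·k2); k4 = f(x_n + h, p_n + h·k3); p_{n+1} = p_n + (h/6)·(k1 + 2k2 + 2k3 + k4).
x=0.000000, p=2.400000:
  k1 = f(0.000000, 2.400000) = 4.522000
  k2 = f(0.125000, 2.965250) = 5.032778
  k3 = f(0.125000, 3.029097) = 5.111310
  k4 = f(0.250000, 3.677827) = 5.746445
  p ← 2.400000 + (0.25/6)·(k1 + 2k2 + 2k3 + k4) = 3.673192
x=0.250000, p=3.673192:
  k1 = f(0.250000, 3.673192) = 5.740744
  k2 = f(0.375000, 4.390785) = 6.479710
  k3 = f(0.375000, 4.483156) = 6.593326
  k4 = f(0.500000, 5.321524) = 7.497728
  p ← 3.673192 + (0.25/6)·(k1 + 2k2 + 2k3 + k4) = 5.314215
p(0.5) ≈ 5.3142

5.3142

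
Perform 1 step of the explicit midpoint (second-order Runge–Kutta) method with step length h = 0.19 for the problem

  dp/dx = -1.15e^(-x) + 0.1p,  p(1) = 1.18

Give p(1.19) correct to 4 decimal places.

Midpoint: k1 = f(x_n, p_n); k2 = f(x_n + h/2, p_n + (h/2)·k1); p_{n+1} = p_n + h·k2.
x=1.000000, p=1.180000:
  k1 = f(1.000000, 1.180000) = -0.305061
  k2 = f(1.095000, 1.151019) = -0.269619
  p ← 1.180000 + 0.19·(-0.269619) = 1.128772
p(1.19) ≈ 1.1288

1.1288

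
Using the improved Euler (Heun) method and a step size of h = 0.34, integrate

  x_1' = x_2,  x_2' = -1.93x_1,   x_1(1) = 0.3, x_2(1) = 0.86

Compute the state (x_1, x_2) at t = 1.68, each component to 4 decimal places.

0.6894, 0.1372

Heun on (x_1,x_2): k1 = f(t_n, state_n); k2 = f(t_n + h, state_n + h·k1); state_{n+1} = state_n + (h/2)·(k1 + k2).
1.000000: (0.300000, 0.860000)
  k1 = (0.860000, -0.579000)
  predictor → (0.592400, 0.663140)
  k2 = (0.663140, -1.143332)
  → (0.558934, 0.567204)
1.340000: (0.558934, 0.567204)
  k1 = (0.567204, -1.078742)
  predictor → (0.751783, 0.200431)
  k2 = (0.200431, -1.450941)
  → (0.689432, 0.137157)
(x_1(1.68), x_2(1.68)) ≈ (0.6894, 0.1372)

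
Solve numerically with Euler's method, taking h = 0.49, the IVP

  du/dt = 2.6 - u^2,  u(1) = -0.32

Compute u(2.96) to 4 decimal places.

Euler: u_{n+1} = u_n + h·f(t_n, u_n).
t=1.000000, u=-0.320000: f=2.497600 → u ← -0.320000 + 0.49·2.497600 = 0.903824
t=1.490000, u=0.903824: f=1.783102 → u ← 0.903824 + 0.49·1.783102 = 1.777544
t=1.980000, u=1.777544: f=-0.559663 → u ← 1.777544 + 0.49·(-0.559663) = 1.503309
t=2.470000, u=1.503309: f=0.340061 → u ← 1.503309 + 0.49·0.340061 = 1.669939
u(2.96) ≈ 1.6699

1.6699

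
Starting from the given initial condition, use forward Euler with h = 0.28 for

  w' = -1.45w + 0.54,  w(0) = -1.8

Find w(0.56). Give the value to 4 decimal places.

-0.3941

Euler: w_{n+1} = w_n + h·f(s_n, w_n).
s=0.000000, w=-1.800000: f=3.150000 → w ← -1.800000 + 0.28·3.150000 = -0.918000
s=0.280000, w=-0.918000: f=1.871100 → w ← -0.918000 + 0.28·1.871100 = -0.394092
w(0.56) ≈ -0.3941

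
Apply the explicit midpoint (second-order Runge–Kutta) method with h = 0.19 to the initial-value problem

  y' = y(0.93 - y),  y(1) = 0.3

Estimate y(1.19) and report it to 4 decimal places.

Midpoint: k1 = f(t_n, y_n); k2 = f(t_n + h/2, y_n + (h/2)·k1); y_{n+1} = y_n + h·k2.
t=1.000000, y=0.300000:
  k1 = f(1.000000, 0.300000) = 0.189000
  k2 = f(1.095000, 0.317955) = 0.194603
  y ← 0.300000 + 0.19·0.194603 = 0.336975
y(1.19) ≈ 0.3370

0.3370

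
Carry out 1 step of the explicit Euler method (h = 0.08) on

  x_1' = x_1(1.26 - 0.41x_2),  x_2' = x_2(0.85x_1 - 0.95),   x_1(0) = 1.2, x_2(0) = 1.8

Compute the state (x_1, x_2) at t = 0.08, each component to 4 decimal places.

1.2501, 1.8101

Euler on (x_1,x_2): x_1_{n+1} = x_1_n + h·x_1', x_2_{n+1} = x_2_n + h·x_2'.
0.000000: (1.200000, 1.800000); f=(0.626400, 0.126000) → (1.250112, 1.810080)
(x_1(0.08), x_2(0.08)) ≈ (1.2501, 1.8101)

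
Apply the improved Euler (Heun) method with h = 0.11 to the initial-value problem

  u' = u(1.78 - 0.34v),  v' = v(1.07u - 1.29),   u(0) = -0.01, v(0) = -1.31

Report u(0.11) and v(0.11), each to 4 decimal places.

Heun on (u,v): k1 = f(t_n, state_n); k2 = f(t_n + h, state_n + h·k1); state_{n+1} = state_n + (h/2)·(k1 + k2).
0.000000: (-0.010000, -1.310000)
  k1 = (-0.022254, 1.703917)
  predictor → (-0.012448, -1.122569)
  k2 = (-0.026908, 1.463066)
  → (-0.012704, -1.135816)
(u(0.11), v(0.11)) ≈ (-0.0127, -1.1358)

-0.0127, -1.1358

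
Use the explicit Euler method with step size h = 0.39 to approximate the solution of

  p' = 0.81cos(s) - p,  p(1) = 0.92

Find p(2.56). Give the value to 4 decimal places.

-0.0309

Euler: p_{n+1} = p_n + h·f(s_n, p_n).
s=1.000000, p=0.920000: f=-0.482355 → p ← 0.920000 + 0.39·(-0.482355) = 0.731881
s=1.390000, p=0.731881: f=-0.586233 → p ← 0.731881 + 0.39·(-0.586233) = 0.503251
s=1.780000, p=0.503251: f=-0.671472 → p ← 0.503251 + 0.39·(-0.671472) = 0.241376
s=2.170000, p=0.241376: f=-0.698204 → p ← 0.241376 + 0.39·(-0.698204) = -0.030923
p(2.56) ≈ -0.0309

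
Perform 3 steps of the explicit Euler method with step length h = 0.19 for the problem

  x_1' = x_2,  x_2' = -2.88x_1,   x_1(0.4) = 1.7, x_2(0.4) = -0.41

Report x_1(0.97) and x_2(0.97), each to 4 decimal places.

Euler on (x_1,x_2): x_1_{n+1} = x_1_n + h·x_1', x_2_{n+1} = x_2_n + h·x_2'.
0.400000: (1.700000, -0.410000); f=(-0.410000, -4.896000) → (1.622100, -1.340240)
0.590000: (1.622100, -1.340240); f=(-1.340240, -4.671648) → (1.367454, -2.227853)
0.780000: (1.367454, -2.227853); f=(-2.227853, -3.938269) → (0.944162, -2.976124)
(x_1(0.97), x_2(0.97)) ≈ (0.9442, -2.9761)

0.9442, -2.9761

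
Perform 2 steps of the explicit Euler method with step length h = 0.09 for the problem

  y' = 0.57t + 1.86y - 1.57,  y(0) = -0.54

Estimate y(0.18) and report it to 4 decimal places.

-1.0376

Euler: y_{n+1} = y_n + h·f(t_n, y_n).
t=0.000000, y=-0.540000: f=-2.574400 → y ← -0.540000 + 0.09·(-2.574400) = -0.771696
t=0.090000, y=-0.771696: f=-2.954055 → y ← -0.771696 + 0.09·(-2.954055) = -1.037561
y(0.18) ≈ -1.0376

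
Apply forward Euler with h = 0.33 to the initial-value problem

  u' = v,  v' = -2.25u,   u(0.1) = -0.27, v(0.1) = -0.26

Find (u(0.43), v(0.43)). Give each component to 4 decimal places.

Euler on (u,v): u_{n+1} = u_n + h·u', v_{n+1} = v_n + h·v'.
0.100000: (-0.270000, -0.260000); f=(-0.260000, 0.607500) → (-0.355800, -0.059525)
(u(0.43), v(0.43)) ≈ (-0.3558, -0.0595)

-0.3558, -0.0595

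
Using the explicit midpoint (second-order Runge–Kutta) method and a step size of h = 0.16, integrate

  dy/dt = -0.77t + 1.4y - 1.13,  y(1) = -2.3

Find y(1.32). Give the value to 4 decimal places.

-4.3929

Midpoint: k1 = f(t_n, y_n); k2 = f(t_n + h/2, y_n + (h/2)·k1); y_{n+1} = y_n + h·k2.
t=1.000000, y=-2.300000:
  k1 = f(1.000000, -2.300000) = -5.120000
  k2 = f(1.080000, -2.709600) = -5.755040
  y ← -2.300000 + 0.16·(-5.755040) = -3.220806
t=1.160000, y=-3.220806:
  k1 = f(1.160000, -3.220806) = -6.532329
  k2 = f(1.240000, -3.743393) = -7.325550
  y ← -3.220806 + 0.16·(-7.325550) = -4.392894
y(1.32) ≈ -4.3929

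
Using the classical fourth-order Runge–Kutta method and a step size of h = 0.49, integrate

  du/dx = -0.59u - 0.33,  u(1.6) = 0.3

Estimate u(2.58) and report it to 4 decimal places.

-0.0773

RK4: k1 = f(x_n, u_n); k2 = f(x_n + h/2, u_n + (h/2)·k1); k3 = f(x_n + h/2, u_n + (h/2)·k2); k4 = f(x_n + h, u_n + h·k3); u_{n+1} = u_n + (h/6)·(k1 + 2k2 + 2k3 + k4).
x=1.600000, u=0.300000:
  k1 = f(1.600000, 0.300000) = -0.507000
  k2 = f(1.845000, 0.175785) = -0.433713
  k3 = f(1.845000, 0.193740) = -0.444307
  k4 = f(2.090000, 0.082290) = -0.378551
  u ← 0.300000 + (0.49/6)·(k1 + 2k2 + 2k3 + k4) = 0.084270
x=2.090000, u=0.084270:
  k1 = f(2.090000, 0.084270) = -0.379719
  k2 = f(2.335000, -0.008761) = -0.324831
  k3 = f(2.335000, 0.004687) = -0.332765
  k4 = f(2.580000, -0.078785) = -0.283517
  u ← 0.084270 + (0.49/6)·(k1 + 2k2 + 2k3 + k4) = -0.077302
u(2.58) ≈ -0.0773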